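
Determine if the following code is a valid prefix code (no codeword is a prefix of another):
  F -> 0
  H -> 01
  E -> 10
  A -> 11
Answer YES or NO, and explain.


Checking each pair (does one codeword prefix another?):
  F='0' vs H='01': prefix -- VIOLATION

NO -- this is NOT a valid prefix code. F (0) is a prefix of H (01).


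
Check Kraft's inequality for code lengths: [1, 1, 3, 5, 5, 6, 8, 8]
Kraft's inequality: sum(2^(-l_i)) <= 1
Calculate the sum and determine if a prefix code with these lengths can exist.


Sum = 2^(-1) + 2^(-1) + 2^(-3) + 2^(-5) + 2^(-5) + 2^(-6) + 2^(-8) + 2^(-8)
    = 0.5 + 0.5 + 0.125 + 0.03125 + 0.03125 + 0.015625 + 0.00390625 + 0.00390625
    = 310/256 = 1.2109375
Since 1.2109375 > 1, Kraft's inequality is NOT satisfied.
A prefix code with these lengths CANNOT exist.

Kraft sum = 1.2109375. Not satisfied.


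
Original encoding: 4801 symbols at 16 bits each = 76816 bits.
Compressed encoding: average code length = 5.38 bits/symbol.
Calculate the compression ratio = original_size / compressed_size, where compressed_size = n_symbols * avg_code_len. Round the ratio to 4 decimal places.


original_size = n_symbols * orig_bits = 4801 * 16 = 76816 bits
compressed_size = n_symbols * avg_code_len = 4801 * 5.38 = 25829.38 bits
ratio = original_size / compressed_size = 76816 / 25829.38 = 2.974

Compression ratio = 2.974


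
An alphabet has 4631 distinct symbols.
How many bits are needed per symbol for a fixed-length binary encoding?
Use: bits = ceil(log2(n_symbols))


log2(4631) = 12.1771
Bracket: 2^12 = 4096 < 4631 <= 2^13 = 8192
So ceil(log2(4631)) = 13

bits = ceil(log2(4631)) = ceil(12.1771) = 13 bits


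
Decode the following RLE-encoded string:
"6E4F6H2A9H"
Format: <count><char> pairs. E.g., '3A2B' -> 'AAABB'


Expanding each <count><char> pair:
  6E -> 'EEEEEE'
  4F -> 'FFFF'
  6H -> 'HHHHHH'
  2A -> 'AA'
  9H -> 'HHHHHHHHH'

Decoded = EEEEEEFFFFHHHHHHAAHHHHHHHHH


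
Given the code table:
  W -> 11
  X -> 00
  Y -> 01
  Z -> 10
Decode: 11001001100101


Decoding:
11 -> W
00 -> X
10 -> Z
01 -> Y
10 -> Z
01 -> Y
01 -> Y


Result: WXZYZYY


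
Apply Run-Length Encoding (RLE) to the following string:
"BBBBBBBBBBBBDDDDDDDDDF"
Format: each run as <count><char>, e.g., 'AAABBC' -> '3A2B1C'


Scanning runs left to right:
  i=0: run of 'B' x 12 -> '12B'
  i=12: run of 'D' x 9 -> '9D'
  i=21: run of 'F' x 1 -> '1F'

RLE = 12B9D1F


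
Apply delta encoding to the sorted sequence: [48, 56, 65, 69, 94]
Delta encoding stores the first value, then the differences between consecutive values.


First value: 48
Deltas:
  56 - 48 = 8
  65 - 56 = 9
  69 - 65 = 4
  94 - 69 = 25


Delta encoded: [48, 8, 9, 4, 25]


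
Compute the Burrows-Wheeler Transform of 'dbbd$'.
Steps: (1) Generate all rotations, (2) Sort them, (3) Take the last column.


Rotations (sorted):
  0: $dbbd -> last char: d
  1: bbd$d -> last char: d
  2: bd$db -> last char: b
  3: d$dbb -> last char: b
  4: dbbd$ -> last char: $


BWT = ddbb$


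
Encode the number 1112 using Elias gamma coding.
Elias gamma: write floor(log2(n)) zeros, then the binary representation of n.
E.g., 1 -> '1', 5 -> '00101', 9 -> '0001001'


num_bits = floor(log2(1112)) + 1 = 11
leading_zeros = num_bits - 1 = 10
binary(1112) = 10001011000

Elias gamma(1112) = '0000000000' + '10001011000' = 000000000010001011000 (21 bits)


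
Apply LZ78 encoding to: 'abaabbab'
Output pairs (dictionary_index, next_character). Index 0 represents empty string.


LZ78 encoding steps:
Dictionary: {0: ''}
Step 1: w='' (idx 0), next='a' -> output (0, 'a'), add 'a' as idx 1
Step 2: w='' (idx 0), next='b' -> output (0, 'b'), add 'b' as idx 2
Step 3: w='a' (idx 1), next='a' -> output (1, 'a'), add 'aa' as idx 3
Step 4: w='b' (idx 2), next='b' -> output (2, 'b'), add 'bb' as idx 4
Step 5: w='a' (idx 1), next='b' -> output (1, 'b'), add 'ab' as idx 5


Encoded: [(0, 'a'), (0, 'b'), (1, 'a'), (2, 'b'), (1, 'b')]


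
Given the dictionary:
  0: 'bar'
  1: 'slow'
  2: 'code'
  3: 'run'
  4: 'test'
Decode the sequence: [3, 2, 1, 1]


Look up each index in the dictionary:
  3 -> 'run'
  2 -> 'code'
  1 -> 'slow'
  1 -> 'slow'

Decoded: "run code slow slow"


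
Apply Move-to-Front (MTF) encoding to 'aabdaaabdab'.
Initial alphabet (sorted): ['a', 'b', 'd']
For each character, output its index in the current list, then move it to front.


MTF encoding:
'a': index 0 in ['a', 'b', 'd'] -> ['a', 'b', 'd']
'a': index 0 in ['a', 'b', 'd'] -> ['a', 'b', 'd']
'b': index 1 in ['a', 'b', 'd'] -> ['b', 'a', 'd']
'd': index 2 in ['b', 'a', 'd'] -> ['d', 'b', 'a']
'a': index 2 in ['d', 'b', 'a'] -> ['a', 'd', 'b']
'a': index 0 in ['a', 'd', 'b'] -> ['a', 'd', 'b']
'a': index 0 in ['a', 'd', 'b'] -> ['a', 'd', 'b']
'b': index 2 in ['a', 'd', 'b'] -> ['b', 'a', 'd']
'd': index 2 in ['b', 'a', 'd'] -> ['d', 'b', 'a']
'a': index 2 in ['d', 'b', 'a'] -> ['a', 'd', 'b']
'b': index 2 in ['a', 'd', 'b'] -> ['b', 'a', 'd']


Output: [0, 0, 1, 2, 2, 0, 0, 2, 2, 2, 2]


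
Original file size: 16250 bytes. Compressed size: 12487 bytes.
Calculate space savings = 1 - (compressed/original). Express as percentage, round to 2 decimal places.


ratio = compressed/original = 12487/16250 = 0.768431
savings = 1 - ratio = 1 - 0.768431 = 0.231569
as a percentage: 0.231569 * 100 = 23.16%

Space savings = 1 - 12487/16250 = 23.16%


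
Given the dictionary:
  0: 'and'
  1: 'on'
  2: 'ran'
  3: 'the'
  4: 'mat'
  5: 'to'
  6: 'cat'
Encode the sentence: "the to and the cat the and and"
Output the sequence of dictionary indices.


Look up each word in the dictionary:
  'the' -> 3
  'to' -> 5
  'and' -> 0
  'the' -> 3
  'cat' -> 6
  'the' -> 3
  'and' -> 0
  'and' -> 0

Encoded: [3, 5, 0, 3, 6, 3, 0, 0]


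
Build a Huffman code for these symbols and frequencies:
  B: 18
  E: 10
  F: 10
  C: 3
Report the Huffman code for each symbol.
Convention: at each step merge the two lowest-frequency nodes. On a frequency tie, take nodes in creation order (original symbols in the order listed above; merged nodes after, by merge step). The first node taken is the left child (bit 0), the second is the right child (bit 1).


Huffman tree construction:
Step 1: Merge C(3) + E(10) = 13
Step 2: Merge F(10) + (C+E)(13) = 23
Step 3: Merge B(18) + (F+(C+E))(23) = 41
Read each symbol's code off the tree from the root (left child = 0, right child = 1).

Codes:
  B: 0 (length 1)
  E: 111 (length 3)
  F: 10 (length 2)
  C: 110 (length 3)
Average code length: 77/41 = 1.8780 bits/symbol


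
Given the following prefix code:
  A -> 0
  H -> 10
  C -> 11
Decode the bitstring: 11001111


Decoding step by step:
Bits 11 -> C
Bits 0 -> A
Bits 0 -> A
Bits 11 -> C
Bits 11 -> C


Decoded message: CAACC


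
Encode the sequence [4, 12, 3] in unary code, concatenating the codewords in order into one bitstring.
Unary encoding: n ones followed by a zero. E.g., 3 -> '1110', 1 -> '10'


Encode each number as n ones followed by a terminating 0:
  4 -> 11110 (5 bits)
  12 -> 1111111111110 (13 bits)
  3 -> 1110 (4 bits)
Total length = 5 + 13 + 4 = 22 bits.

Unary([4, 12, 3]) = 1111011111111111101110 (22 bits)


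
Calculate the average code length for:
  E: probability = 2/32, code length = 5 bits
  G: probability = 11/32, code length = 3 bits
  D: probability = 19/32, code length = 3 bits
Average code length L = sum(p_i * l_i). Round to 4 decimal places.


Weighted contributions p_i * l_i:
  E: (2/32) * 5 = 10/32
  G: (11/32) * 3 = 33/32
  D: (19/32) * 3 = 57/32
Sum = (10 + 33 + 57)/32 = 100/32

L = 100/32 = 3.1250 bits/symbol


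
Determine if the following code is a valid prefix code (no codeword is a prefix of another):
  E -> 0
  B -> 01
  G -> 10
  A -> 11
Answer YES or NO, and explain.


Checking each pair (does one codeword prefix another?):
  E='0' vs B='01': prefix -- VIOLATION

NO -- this is NOT a valid prefix code. E (0) is a prefix of B (01).


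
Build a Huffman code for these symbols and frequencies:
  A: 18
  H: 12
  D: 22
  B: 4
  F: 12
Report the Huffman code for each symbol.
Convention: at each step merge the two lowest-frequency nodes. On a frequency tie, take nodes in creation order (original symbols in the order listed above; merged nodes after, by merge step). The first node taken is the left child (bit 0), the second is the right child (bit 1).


Huffman tree construction:
Step 1: Merge B(4) + H(12) = 16
Step 2: Merge F(12) + (B+H)(16) = 28
Step 3: Merge A(18) + D(22) = 40
Step 4: Merge (F+(B+H))(28) + (A+D)(40) = 68
Read each symbol's code off the tree from the root (left child = 0, right child = 1).

Codes:
  A: 10 (length 2)
  H: 011 (length 3)
  D: 11 (length 2)
  B: 010 (length 3)
  F: 00 (length 2)
Average code length: 152/68 = 2.2353 bits/symbol


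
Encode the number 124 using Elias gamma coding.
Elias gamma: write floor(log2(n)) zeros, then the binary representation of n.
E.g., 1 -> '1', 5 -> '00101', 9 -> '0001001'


num_bits = floor(log2(124)) + 1 = 7
leading_zeros = num_bits - 1 = 6
binary(124) = 1111100

Elias gamma(124) = '000000' + '1111100' = 0000001111100 (13 bits)


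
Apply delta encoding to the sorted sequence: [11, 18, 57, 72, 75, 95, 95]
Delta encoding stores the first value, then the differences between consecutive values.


First value: 11
Deltas:
  18 - 11 = 7
  57 - 18 = 39
  72 - 57 = 15
  75 - 72 = 3
  95 - 75 = 20
  95 - 95 = 0


Delta encoded: [11, 7, 39, 15, 3, 20, 0]


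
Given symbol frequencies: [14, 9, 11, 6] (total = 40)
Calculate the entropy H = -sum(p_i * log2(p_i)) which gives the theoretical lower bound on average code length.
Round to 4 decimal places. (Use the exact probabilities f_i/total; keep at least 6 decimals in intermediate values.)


Per-symbol terms -p_i * log2(p_i) with p_i = f_i/40:
  p = 14/40 = 0.350000: log2(p) = -1.514573, -p*log2(p) = 0.530101
  p = 9/40 = 0.225000: log2(p) = -2.152003, -p*log2(p) = 0.484201
  p = 11/40 = 0.275000: log2(p) = -1.862496, -p*log2(p) = 0.512187
  p = 6/40 = 0.150000: log2(p) = -2.736966, -p*log2(p) = 0.410545
H = 0.530101 + 0.484201 + 0.512187 + 0.410545 = 1.937034

H = 1.937 bits/symbol


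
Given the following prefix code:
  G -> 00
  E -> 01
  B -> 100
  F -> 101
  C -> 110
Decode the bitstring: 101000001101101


Decoding step by step:
Bits 101 -> F
Bits 00 -> G
Bits 00 -> G
Bits 01 -> E
Bits 101 -> F
Bits 101 -> F


Decoded message: FGGEFF


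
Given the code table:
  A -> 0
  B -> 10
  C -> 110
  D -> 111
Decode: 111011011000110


Decoding:
111 -> D
0 -> A
110 -> C
110 -> C
0 -> A
0 -> A
110 -> C


Result: DACCAAC


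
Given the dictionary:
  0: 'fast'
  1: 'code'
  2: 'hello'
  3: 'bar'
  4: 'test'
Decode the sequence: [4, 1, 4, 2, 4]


Look up each index in the dictionary:
  4 -> 'test'
  1 -> 'code'
  4 -> 'test'
  2 -> 'hello'
  4 -> 'test'

Decoded: "test code test hello test"


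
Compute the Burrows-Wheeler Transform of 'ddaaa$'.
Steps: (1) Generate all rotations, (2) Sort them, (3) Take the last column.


Rotations (sorted):
  0: $ddaaa -> last char: a
  1: a$ddaa -> last char: a
  2: aa$dda -> last char: a
  3: aaa$dd -> last char: d
  4: daaa$d -> last char: d
  5: ddaaa$ -> last char: $


BWT = aaadd$


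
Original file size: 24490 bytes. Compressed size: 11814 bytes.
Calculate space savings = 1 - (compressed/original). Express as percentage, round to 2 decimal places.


ratio = compressed/original = 11814/24490 = 0.482401
savings = 1 - ratio = 1 - 0.482401 = 0.517599
as a percentage: 0.517599 * 100 = 51.76%

Space savings = 1 - 11814/24490 = 51.76%


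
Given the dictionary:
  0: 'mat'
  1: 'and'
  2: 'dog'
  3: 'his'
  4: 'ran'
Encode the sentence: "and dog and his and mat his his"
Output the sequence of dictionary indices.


Look up each word in the dictionary:
  'and' -> 1
  'dog' -> 2
  'and' -> 1
  'his' -> 3
  'and' -> 1
  'mat' -> 0
  'his' -> 3
  'his' -> 3

Encoded: [1, 2, 1, 3, 1, 0, 3, 3]


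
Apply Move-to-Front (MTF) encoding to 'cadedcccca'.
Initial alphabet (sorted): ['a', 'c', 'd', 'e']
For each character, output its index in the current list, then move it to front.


MTF encoding:
'c': index 1 in ['a', 'c', 'd', 'e'] -> ['c', 'a', 'd', 'e']
'a': index 1 in ['c', 'a', 'd', 'e'] -> ['a', 'c', 'd', 'e']
'd': index 2 in ['a', 'c', 'd', 'e'] -> ['d', 'a', 'c', 'e']
'e': index 3 in ['d', 'a', 'c', 'e'] -> ['e', 'd', 'a', 'c']
'd': index 1 in ['e', 'd', 'a', 'c'] -> ['d', 'e', 'a', 'c']
'c': index 3 in ['d', 'e', 'a', 'c'] -> ['c', 'd', 'e', 'a']
'c': index 0 in ['c', 'd', 'e', 'a'] -> ['c', 'd', 'e', 'a']
'c': index 0 in ['c', 'd', 'e', 'a'] -> ['c', 'd', 'e', 'a']
'c': index 0 in ['c', 'd', 'e', 'a'] -> ['c', 'd', 'e', 'a']
'a': index 3 in ['c', 'd', 'e', 'a'] -> ['a', 'c', 'd', 'e']


Output: [1, 1, 2, 3, 1, 3, 0, 0, 0, 3]


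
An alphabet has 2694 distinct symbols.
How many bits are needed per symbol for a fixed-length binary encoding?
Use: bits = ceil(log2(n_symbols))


log2(2694) = 11.3955
Bracket: 2^11 = 2048 < 2694 <= 2^12 = 4096
So ceil(log2(2694)) = 12

bits = ceil(log2(2694)) = ceil(11.3955) = 12 bits


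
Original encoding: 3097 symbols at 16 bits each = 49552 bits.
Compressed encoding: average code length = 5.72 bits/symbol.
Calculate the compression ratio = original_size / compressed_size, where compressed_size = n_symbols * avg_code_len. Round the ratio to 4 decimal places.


original_size = n_symbols * orig_bits = 3097 * 16 = 49552 bits
compressed_size = n_symbols * avg_code_len = 3097 * 5.72 = 17714.84 bits
ratio = original_size / compressed_size = 49552 / 17714.84 = 2.7972

Compression ratio = 2.7972


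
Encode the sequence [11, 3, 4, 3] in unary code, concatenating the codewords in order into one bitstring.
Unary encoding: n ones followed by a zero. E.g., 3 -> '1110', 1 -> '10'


Encode each number as n ones followed by a terminating 0:
  11 -> 111111111110 (12 bits)
  3 -> 1110 (4 bits)
  4 -> 11110 (5 bits)
  3 -> 1110 (4 bits)
Total length = 12 + 4 + 5 + 4 = 25 bits.

Unary([11, 3, 4, 3]) = 1111111111101110111101110 (25 bits)


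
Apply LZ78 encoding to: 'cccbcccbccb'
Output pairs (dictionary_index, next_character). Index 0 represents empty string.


LZ78 encoding steps:
Dictionary: {0: ''}
Step 1: w='' (idx 0), next='c' -> output (0, 'c'), add 'c' as idx 1
Step 2: w='c' (idx 1), next='c' -> output (1, 'c'), add 'cc' as idx 2
Step 3: w='' (idx 0), next='b' -> output (0, 'b'), add 'b' as idx 3
Step 4: w='cc' (idx 2), next='c' -> output (2, 'c'), add 'ccc' as idx 4
Step 5: w='b' (idx 3), next='c' -> output (3, 'c'), add 'bc' as idx 5
Step 6: w='c' (idx 1), next='b' -> output (1, 'b'), add 'cb' as idx 6


Encoded: [(0, 'c'), (1, 'c'), (0, 'b'), (2, 'c'), (3, 'c'), (1, 'b')]


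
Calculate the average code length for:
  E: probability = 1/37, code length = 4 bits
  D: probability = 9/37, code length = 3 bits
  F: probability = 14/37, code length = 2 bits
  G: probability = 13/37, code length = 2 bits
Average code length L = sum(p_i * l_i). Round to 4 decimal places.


Weighted contributions p_i * l_i:
  E: (1/37) * 4 = 4/37
  D: (9/37) * 3 = 27/37
  F: (14/37) * 2 = 28/37
  G: (13/37) * 2 = 26/37
Sum = (4 + 27 + 28 + 26)/37 = 85/37

L = 85/37 = 2.2973 bits/symbol


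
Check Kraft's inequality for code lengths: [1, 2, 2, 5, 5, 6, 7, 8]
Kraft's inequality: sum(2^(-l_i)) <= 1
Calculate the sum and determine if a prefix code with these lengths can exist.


Sum = 2^(-1) + 2^(-2) + 2^(-2) + 2^(-5) + 2^(-5) + 2^(-6) + 2^(-7) + 2^(-8)
    = 0.5 + 0.25 + 0.25 + 0.03125 + 0.03125 + 0.015625 + 0.0078125 + 0.00390625
    = 279/256 = 1.08984375
Since 1.08984375 > 1, Kraft's inequality is NOT satisfied.
A prefix code with these lengths CANNOT exist.

Kraft sum = 1.08984375. Not satisfied.


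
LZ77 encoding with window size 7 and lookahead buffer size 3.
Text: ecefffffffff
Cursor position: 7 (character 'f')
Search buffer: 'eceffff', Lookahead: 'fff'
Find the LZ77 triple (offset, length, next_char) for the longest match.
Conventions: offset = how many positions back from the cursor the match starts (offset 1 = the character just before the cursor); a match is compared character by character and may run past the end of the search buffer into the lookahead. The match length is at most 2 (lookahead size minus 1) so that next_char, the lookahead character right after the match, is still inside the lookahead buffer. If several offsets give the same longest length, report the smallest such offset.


Try each offset into the search buffer:
  offset=1 (pos 6, char 'f'): match length 2
  offset=2 (pos 5, char 'f'): match length 2
  offset=3 (pos 4, char 'f'): match length 2
  offset=4 (pos 3, char 'f'): match length 2
  offset=5 (pos 2, char 'e'): match length 0
  offset=6 (pos 1, char 'c'): match length 0
  offset=7 (pos 0, char 'e'): match length 0
Longest match has length 2, found at offsets 1, 2, 3, 4; take the smallest, offset 1.
next_char = character at position 7 + 2 = 9 -> 'f'

Best match: offset=1, length=2 (matching 'ff' starting at position 6)
LZ77 triple: (1, 2, 'f')


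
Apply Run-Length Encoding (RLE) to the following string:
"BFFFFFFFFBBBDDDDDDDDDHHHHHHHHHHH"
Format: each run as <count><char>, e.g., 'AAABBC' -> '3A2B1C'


Scanning runs left to right:
  i=0: run of 'B' x 1 -> '1B'
  i=1: run of 'F' x 8 -> '8F'
  i=9: run of 'B' x 3 -> '3B'
  i=12: run of 'D' x 9 -> '9D'
  i=21: run of 'H' x 11 -> '11H'

RLE = 1B8F3B9D11H


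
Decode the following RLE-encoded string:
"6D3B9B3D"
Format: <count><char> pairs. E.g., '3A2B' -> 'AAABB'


Expanding each <count><char> pair:
  6D -> 'DDDDDD'
  3B -> 'BBB'
  9B -> 'BBBBBBBBB'
  3D -> 'DDD'

Decoded = DDDDDDBBBBBBBBBBBBDDD


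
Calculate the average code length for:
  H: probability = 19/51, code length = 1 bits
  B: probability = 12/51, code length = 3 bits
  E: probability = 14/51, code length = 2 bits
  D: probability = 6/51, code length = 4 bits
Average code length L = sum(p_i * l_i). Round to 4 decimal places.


Weighted contributions p_i * l_i:
  H: (19/51) * 1 = 19/51
  B: (12/51) * 3 = 36/51
  E: (14/51) * 2 = 28/51
  D: (6/51) * 4 = 24/51
Sum = (19 + 36 + 28 + 24)/51 = 107/51

L = 107/51 = 2.0980 bits/symbol


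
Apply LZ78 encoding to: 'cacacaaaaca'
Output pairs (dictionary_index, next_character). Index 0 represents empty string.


LZ78 encoding steps:
Dictionary: {0: ''}
Step 1: w='' (idx 0), next='c' -> output (0, 'c'), add 'c' as idx 1
Step 2: w='' (idx 0), next='a' -> output (0, 'a'), add 'a' as idx 2
Step 3: w='c' (idx 1), next='a' -> output (1, 'a'), add 'ca' as idx 3
Step 4: w='ca' (idx 3), next='a' -> output (3, 'a'), add 'caa' as idx 4
Step 5: w='a' (idx 2), next='a' -> output (2, 'a'), add 'aa' as idx 5
Step 6: w='ca' (idx 3), end of input -> output (3, '')


Encoded: [(0, 'c'), (0, 'a'), (1, 'a'), (3, 'a'), (2, 'a'), (3, '')]


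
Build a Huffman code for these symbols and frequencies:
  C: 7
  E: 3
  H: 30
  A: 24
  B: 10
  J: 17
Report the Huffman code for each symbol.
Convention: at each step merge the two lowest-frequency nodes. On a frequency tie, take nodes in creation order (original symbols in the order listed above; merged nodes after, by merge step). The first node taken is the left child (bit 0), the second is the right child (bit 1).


Huffman tree construction:
Step 1: Merge E(3) + C(7) = 10
Step 2: Merge B(10) + (E+C)(10) = 20
Step 3: Merge J(17) + (B+(E+C))(20) = 37
Step 4: Merge A(24) + H(30) = 54
Step 5: Merge (J+(B+(E+C)))(37) + (A+H)(54) = 91
Read each symbol's code off the tree from the root (left child = 0, right child = 1).

Codes:
  C: 0111 (length 4)
  E: 0110 (length 4)
  H: 11 (length 2)
  A: 10 (length 2)
  B: 010 (length 3)
  J: 00 (length 2)
Average code length: 212/91 = 2.3297 bits/symbol


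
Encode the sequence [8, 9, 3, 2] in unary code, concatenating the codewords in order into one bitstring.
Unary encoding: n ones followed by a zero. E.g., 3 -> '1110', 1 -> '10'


Encode each number as n ones followed by a terminating 0:
  8 -> 111111110 (9 bits)
  9 -> 1111111110 (10 bits)
  3 -> 1110 (4 bits)
  2 -> 110 (3 bits)
Total length = 9 + 10 + 4 + 3 = 26 bits.

Unary([8, 9, 3, 2]) = 11111111011111111101110110 (26 bits)


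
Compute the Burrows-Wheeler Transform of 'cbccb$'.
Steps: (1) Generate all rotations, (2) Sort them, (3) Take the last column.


Rotations (sorted):
  0: $cbccb -> last char: b
  1: b$cbcc -> last char: c
  2: bccb$c -> last char: c
  3: cb$cbc -> last char: c
  4: cbccb$ -> last char: $
  5: ccb$cb -> last char: b


BWT = bccc$b


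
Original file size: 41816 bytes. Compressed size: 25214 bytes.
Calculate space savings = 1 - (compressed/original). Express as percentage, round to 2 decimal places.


ratio = compressed/original = 25214/41816 = 0.602975
savings = 1 - ratio = 1 - 0.602975 = 0.397025
as a percentage: 0.397025 * 100 = 39.7%

Space savings = 1 - 25214/41816 = 39.7%


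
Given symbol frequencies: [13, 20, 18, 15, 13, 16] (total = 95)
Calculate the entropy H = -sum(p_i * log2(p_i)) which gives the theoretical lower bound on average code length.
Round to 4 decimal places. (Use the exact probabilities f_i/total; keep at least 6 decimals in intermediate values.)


Per-symbol terms -p_i * log2(p_i) with p_i = f_i/95:
  p = 13/95 = 0.136842: log2(p) = -2.869416, -p*log2(p) = 0.392657
  p = 20/95 = 0.210526: log2(p) = -2.247928, -p*log2(p) = 0.473248
  p = 18/95 = 0.189474: log2(p) = -2.399931, -p*log2(p) = 0.454724
  p = 15/95 = 0.157895: log2(p) = -2.662965, -p*log2(p) = 0.420468
  p = 13/95 = 0.136842: log2(p) = -2.869416, -p*log2(p) = 0.392657
  p = 16/95 = 0.168421: log2(p) = -2.569856, -p*log2(p) = 0.432818
H = 0.392657 + 0.473248 + 0.454724 + 0.420468 + 0.392657 + 0.432818 = 2.566572

H = 2.5666 bits/symbol


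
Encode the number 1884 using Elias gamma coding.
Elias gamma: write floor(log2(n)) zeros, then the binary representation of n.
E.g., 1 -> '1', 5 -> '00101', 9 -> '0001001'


num_bits = floor(log2(1884)) + 1 = 11
leading_zeros = num_bits - 1 = 10
binary(1884) = 11101011100

Elias gamma(1884) = '0000000000' + '11101011100' = 000000000011101011100 (21 bits)


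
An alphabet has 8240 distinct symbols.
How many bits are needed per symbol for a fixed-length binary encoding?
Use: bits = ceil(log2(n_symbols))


log2(8240) = 13.0084
Bracket: 2^13 = 8192 < 8240 <= 2^14 = 16384
So ceil(log2(8240)) = 14

bits = ceil(log2(8240)) = ceil(13.0084) = 14 bits


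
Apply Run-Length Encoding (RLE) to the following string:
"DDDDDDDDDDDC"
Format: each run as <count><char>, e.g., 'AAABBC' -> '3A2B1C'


Scanning runs left to right:
  i=0: run of 'D' x 11 -> '11D'
  i=11: run of 'C' x 1 -> '1C'

RLE = 11D1C


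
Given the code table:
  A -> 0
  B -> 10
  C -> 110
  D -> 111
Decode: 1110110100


Decoding:
111 -> D
0 -> A
110 -> C
10 -> B
0 -> A


Result: DACBA


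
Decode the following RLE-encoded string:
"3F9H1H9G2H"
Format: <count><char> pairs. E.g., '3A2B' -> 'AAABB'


Expanding each <count><char> pair:
  3F -> 'FFF'
  9H -> 'HHHHHHHHH'
  1H -> 'H'
  9G -> 'GGGGGGGGG'
  2H -> 'HH'

Decoded = FFFHHHHHHHHHHGGGGGGGGGHH


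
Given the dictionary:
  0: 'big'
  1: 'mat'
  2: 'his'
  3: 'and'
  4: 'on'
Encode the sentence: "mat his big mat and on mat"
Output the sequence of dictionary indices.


Look up each word in the dictionary:
  'mat' -> 1
  'his' -> 2
  'big' -> 0
  'mat' -> 1
  'and' -> 3
  'on' -> 4
  'mat' -> 1

Encoded: [1, 2, 0, 1, 3, 4, 1]


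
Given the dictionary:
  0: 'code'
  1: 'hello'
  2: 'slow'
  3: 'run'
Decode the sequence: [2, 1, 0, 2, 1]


Look up each index in the dictionary:
  2 -> 'slow'
  1 -> 'hello'
  0 -> 'code'
  2 -> 'slow'
  1 -> 'hello'

Decoded: "slow hello code slow hello"


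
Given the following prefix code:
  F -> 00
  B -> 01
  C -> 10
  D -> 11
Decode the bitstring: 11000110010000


Decoding step by step:
Bits 11 -> D
Bits 00 -> F
Bits 01 -> B
Bits 10 -> C
Bits 01 -> B
Bits 00 -> F
Bits 00 -> F


Decoded message: DFBCBFF


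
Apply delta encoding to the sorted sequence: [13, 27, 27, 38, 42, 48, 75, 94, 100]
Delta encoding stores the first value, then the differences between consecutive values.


First value: 13
Deltas:
  27 - 13 = 14
  27 - 27 = 0
  38 - 27 = 11
  42 - 38 = 4
  48 - 42 = 6
  75 - 48 = 27
  94 - 75 = 19
  100 - 94 = 6


Delta encoded: [13, 14, 0, 11, 4, 6, 27, 19, 6]


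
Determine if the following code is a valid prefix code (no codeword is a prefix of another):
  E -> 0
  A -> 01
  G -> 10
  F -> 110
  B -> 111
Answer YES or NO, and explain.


Checking each pair (does one codeword prefix another?):
  E='0' vs A='01': prefix -- VIOLATION

NO -- this is NOT a valid prefix code. E (0) is a prefix of A (01).


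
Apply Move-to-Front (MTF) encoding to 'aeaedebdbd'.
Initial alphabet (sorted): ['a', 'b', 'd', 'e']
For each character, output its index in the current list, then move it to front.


MTF encoding:
'a': index 0 in ['a', 'b', 'd', 'e'] -> ['a', 'b', 'd', 'e']
'e': index 3 in ['a', 'b', 'd', 'e'] -> ['e', 'a', 'b', 'd']
'a': index 1 in ['e', 'a', 'b', 'd'] -> ['a', 'e', 'b', 'd']
'e': index 1 in ['a', 'e', 'b', 'd'] -> ['e', 'a', 'b', 'd']
'd': index 3 in ['e', 'a', 'b', 'd'] -> ['d', 'e', 'a', 'b']
'e': index 1 in ['d', 'e', 'a', 'b'] -> ['e', 'd', 'a', 'b']
'b': index 3 in ['e', 'd', 'a', 'b'] -> ['b', 'e', 'd', 'a']
'd': index 2 in ['b', 'e', 'd', 'a'] -> ['d', 'b', 'e', 'a']
'b': index 1 in ['d', 'b', 'e', 'a'] -> ['b', 'd', 'e', 'a']
'd': index 1 in ['b', 'd', 'e', 'a'] -> ['d', 'b', 'e', 'a']


Output: [0, 3, 1, 1, 3, 1, 3, 2, 1, 1]


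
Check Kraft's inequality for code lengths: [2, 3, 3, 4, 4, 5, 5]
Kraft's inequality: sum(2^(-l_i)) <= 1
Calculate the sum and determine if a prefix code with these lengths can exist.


Sum = 2^(-2) + 2^(-3) + 2^(-3) + 2^(-4) + 2^(-4) + 2^(-5) + 2^(-5)
    = 0.25 + 0.125 + 0.125 + 0.0625 + 0.0625 + 0.03125 + 0.03125
    = 22/32 = 0.6875
Since 0.6875 <= 1, Kraft's inequality IS satisfied.
A prefix code with these lengths CAN exist.

Kraft sum = 0.6875. Satisfied.


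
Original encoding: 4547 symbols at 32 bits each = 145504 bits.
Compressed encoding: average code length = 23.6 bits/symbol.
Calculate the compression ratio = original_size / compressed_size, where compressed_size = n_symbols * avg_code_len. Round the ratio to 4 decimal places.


original_size = n_symbols * orig_bits = 4547 * 32 = 145504 bits
compressed_size = n_symbols * avg_code_len = 4547 * 23.6 = 107309.2 bits
ratio = original_size / compressed_size = 145504 / 107309.2 = 1.3559

Compression ratio = 1.3559


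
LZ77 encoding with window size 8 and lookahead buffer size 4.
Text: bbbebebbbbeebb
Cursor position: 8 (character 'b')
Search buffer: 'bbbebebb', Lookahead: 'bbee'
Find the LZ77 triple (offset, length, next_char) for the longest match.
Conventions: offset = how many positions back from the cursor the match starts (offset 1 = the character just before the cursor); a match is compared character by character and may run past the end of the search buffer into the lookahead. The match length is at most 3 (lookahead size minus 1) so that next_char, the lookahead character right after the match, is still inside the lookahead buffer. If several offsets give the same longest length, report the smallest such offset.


Try each offset into the search buffer:
  offset=1 (pos 7, char 'b'): match length 2
  offset=2 (pos 6, char 'b'): match length 2
  offset=3 (pos 5, char 'e'): match length 0
  offset=4 (pos 4, char 'b'): match length 1
  offset=5 (pos 3, char 'e'): match length 0
  offset=6 (pos 2, char 'b'): match length 1
  offset=7 (pos 1, char 'b'): match length 3
  offset=8 (pos 0, char 'b'): match length 2
Longest match has length 3 at offset 7.
next_char = character at position 8 + 3 = 11 -> 'e'

Best match: offset=7, length=3 (matching 'bbe' starting at position 1)
LZ77 triple: (7, 3, 'e')


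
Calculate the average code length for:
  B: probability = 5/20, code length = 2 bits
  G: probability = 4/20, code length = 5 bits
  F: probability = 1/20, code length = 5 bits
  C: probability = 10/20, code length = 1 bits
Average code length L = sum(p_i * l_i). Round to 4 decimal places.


Weighted contributions p_i * l_i:
  B: (5/20) * 2 = 10/20
  G: (4/20) * 5 = 20/20
  F: (1/20) * 5 = 5/20
  C: (10/20) * 1 = 10/20
Sum = (10 + 20 + 5 + 10)/20 = 45/20

L = 45/20 = 2.2500 bits/symbol


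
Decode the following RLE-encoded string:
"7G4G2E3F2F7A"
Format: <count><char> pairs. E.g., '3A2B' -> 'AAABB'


Expanding each <count><char> pair:
  7G -> 'GGGGGGG'
  4G -> 'GGGG'
  2E -> 'EE'
  3F -> 'FFF'
  2F -> 'FF'
  7A -> 'AAAAAAA'

Decoded = GGGGGGGGGGGEEFFFFFAAAAAAA


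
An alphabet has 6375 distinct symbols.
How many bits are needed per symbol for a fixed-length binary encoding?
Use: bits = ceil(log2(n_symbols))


log2(6375) = 12.6382
Bracket: 2^12 = 4096 < 6375 <= 2^13 = 8192
So ceil(log2(6375)) = 13

bits = ceil(log2(6375)) = ceil(12.6382) = 13 bits


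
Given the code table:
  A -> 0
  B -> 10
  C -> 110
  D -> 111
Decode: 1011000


Decoding:
10 -> B
110 -> C
0 -> A
0 -> A


Result: BCAA


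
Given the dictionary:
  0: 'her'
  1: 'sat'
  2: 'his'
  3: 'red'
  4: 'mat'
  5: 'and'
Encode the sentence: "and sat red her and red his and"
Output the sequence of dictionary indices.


Look up each word in the dictionary:
  'and' -> 5
  'sat' -> 1
  'red' -> 3
  'her' -> 0
  'and' -> 5
  'red' -> 3
  'his' -> 2
  'and' -> 5

Encoded: [5, 1, 3, 0, 5, 3, 2, 5]


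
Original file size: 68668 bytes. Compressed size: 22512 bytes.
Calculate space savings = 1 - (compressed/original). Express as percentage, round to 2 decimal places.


ratio = compressed/original = 22512/68668 = 0.327838
savings = 1 - ratio = 1 - 0.327838 = 0.672162
as a percentage: 0.672162 * 100 = 67.22%

Space savings = 1 - 22512/68668 = 67.22%


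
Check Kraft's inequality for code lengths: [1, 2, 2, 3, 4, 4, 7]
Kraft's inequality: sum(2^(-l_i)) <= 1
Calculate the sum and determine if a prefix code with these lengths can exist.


Sum = 2^(-1) + 2^(-2) + 2^(-2) + 2^(-3) + 2^(-4) + 2^(-4) + 2^(-7)
    = 0.5 + 0.25 + 0.25 + 0.125 + 0.0625 + 0.0625 + 0.0078125
    = 161/128 = 1.2578125
Since 1.2578125 > 1, Kraft's inequality is NOT satisfied.
A prefix code with these lengths CANNOT exist.

Kraft sum = 1.2578125. Not satisfied.


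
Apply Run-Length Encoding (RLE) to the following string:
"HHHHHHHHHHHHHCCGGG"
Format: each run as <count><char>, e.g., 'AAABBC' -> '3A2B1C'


Scanning runs left to right:
  i=0: run of 'H' x 13 -> '13H'
  i=13: run of 'C' x 2 -> '2C'
  i=15: run of 'G' x 3 -> '3G'

RLE = 13H2C3G


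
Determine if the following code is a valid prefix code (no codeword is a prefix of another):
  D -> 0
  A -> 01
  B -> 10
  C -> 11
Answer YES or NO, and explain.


Checking each pair (does one codeword prefix another?):
  D='0' vs A='01': prefix -- VIOLATION

NO -- this is NOT a valid prefix code. D (0) is a prefix of A (01).


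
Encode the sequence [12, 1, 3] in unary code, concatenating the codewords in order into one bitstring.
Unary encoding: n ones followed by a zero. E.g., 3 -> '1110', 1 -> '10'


Encode each number as n ones followed by a terminating 0:
  12 -> 1111111111110 (13 bits)
  1 -> 10 (2 bits)
  3 -> 1110 (4 bits)
Total length = 13 + 2 + 4 = 19 bits.

Unary([12, 1, 3]) = 1111111111110101110 (19 bits)


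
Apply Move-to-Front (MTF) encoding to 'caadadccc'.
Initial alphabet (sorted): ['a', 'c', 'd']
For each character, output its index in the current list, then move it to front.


MTF encoding:
'c': index 1 in ['a', 'c', 'd'] -> ['c', 'a', 'd']
'a': index 1 in ['c', 'a', 'd'] -> ['a', 'c', 'd']
'a': index 0 in ['a', 'c', 'd'] -> ['a', 'c', 'd']
'd': index 2 in ['a', 'c', 'd'] -> ['d', 'a', 'c']
'a': index 1 in ['d', 'a', 'c'] -> ['a', 'd', 'c']
'd': index 1 in ['a', 'd', 'c'] -> ['d', 'a', 'c']
'c': index 2 in ['d', 'a', 'c'] -> ['c', 'd', 'a']
'c': index 0 in ['c', 'd', 'a'] -> ['c', 'd', 'a']
'c': index 0 in ['c', 'd', 'a'] -> ['c', 'd', 'a']


Output: [1, 1, 0, 2, 1, 1, 2, 0, 0]


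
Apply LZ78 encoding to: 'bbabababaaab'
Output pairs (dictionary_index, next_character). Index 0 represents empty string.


LZ78 encoding steps:
Dictionary: {0: ''}
Step 1: w='' (idx 0), next='b' -> output (0, 'b'), add 'b' as idx 1
Step 2: w='b' (idx 1), next='a' -> output (1, 'a'), add 'ba' as idx 2
Step 3: w='ba' (idx 2), next='b' -> output (2, 'b'), add 'bab' as idx 3
Step 4: w='' (idx 0), next='a' -> output (0, 'a'), add 'a' as idx 4
Step 5: w='ba' (idx 2), next='a' -> output (2, 'a'), add 'baa' as idx 5
Step 6: w='a' (idx 4), next='b' -> output (4, 'b'), add 'ab' as idx 6


Encoded: [(0, 'b'), (1, 'a'), (2, 'b'), (0, 'a'), (2, 'a'), (4, 'b')]


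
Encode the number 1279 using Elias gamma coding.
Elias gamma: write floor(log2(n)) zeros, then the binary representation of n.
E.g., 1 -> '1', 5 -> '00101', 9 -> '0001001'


num_bits = floor(log2(1279)) + 1 = 11
leading_zeros = num_bits - 1 = 10
binary(1279) = 10011111111

Elias gamma(1279) = '0000000000' + '10011111111' = 000000000010011111111 (21 bits)


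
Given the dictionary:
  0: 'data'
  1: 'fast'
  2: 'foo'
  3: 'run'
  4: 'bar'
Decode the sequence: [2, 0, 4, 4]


Look up each index in the dictionary:
  2 -> 'foo'
  0 -> 'data'
  4 -> 'bar'
  4 -> 'bar'

Decoded: "foo data bar bar"


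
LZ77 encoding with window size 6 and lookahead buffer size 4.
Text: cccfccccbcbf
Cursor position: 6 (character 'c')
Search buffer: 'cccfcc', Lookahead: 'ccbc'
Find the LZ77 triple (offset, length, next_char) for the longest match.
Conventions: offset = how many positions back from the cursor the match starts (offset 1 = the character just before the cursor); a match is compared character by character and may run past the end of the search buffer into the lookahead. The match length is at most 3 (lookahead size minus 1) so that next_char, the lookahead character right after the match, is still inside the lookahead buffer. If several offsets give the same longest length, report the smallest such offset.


Try each offset into the search buffer:
  offset=1 (pos 5, char 'c'): match length 2
  offset=2 (pos 4, char 'c'): match length 2
  offset=3 (pos 3, char 'f'): match length 0
  offset=4 (pos 2, char 'c'): match length 1
  offset=5 (pos 1, char 'c'): match length 2
  offset=6 (pos 0, char 'c'): match length 2
Longest match has length 2, found at offsets 1, 2, 5, 6; take the smallest, offset 1.
next_char = character at position 6 + 2 = 8 -> 'b'

Best match: offset=1, length=2 (matching 'cc' starting at position 5)
LZ77 triple: (1, 2, 'b')


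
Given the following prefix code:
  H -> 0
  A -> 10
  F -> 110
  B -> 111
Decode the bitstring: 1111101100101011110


Decoding step by step:
Bits 111 -> B
Bits 110 -> F
Bits 110 -> F
Bits 0 -> H
Bits 10 -> A
Bits 10 -> A
Bits 111 -> B
Bits 10 -> A


Decoded message: BFFHAABA


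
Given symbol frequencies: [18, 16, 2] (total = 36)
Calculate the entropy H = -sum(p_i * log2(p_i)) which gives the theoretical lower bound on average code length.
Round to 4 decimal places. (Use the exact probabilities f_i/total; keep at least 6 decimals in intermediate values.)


Per-symbol terms -p_i * log2(p_i) with p_i = f_i/36:
  p = 18/36 = 0.500000: log2(p) = -1.000000, -p*log2(p) = 0.500000
  p = 16/36 = 0.444444: log2(p) = -1.169925, -p*log2(p) = 0.519967
  p = 2/36 = 0.055556: log2(p) = -4.169925, -p*log2(p) = 0.231663
H = 0.500000 + 0.519967 + 0.231663 = 1.251630

H = 1.2516 bits/symbol


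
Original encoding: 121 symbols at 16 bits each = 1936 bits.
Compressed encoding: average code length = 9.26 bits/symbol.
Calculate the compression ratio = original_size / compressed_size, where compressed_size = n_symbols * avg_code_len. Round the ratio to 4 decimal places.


original_size = n_symbols * orig_bits = 121 * 16 = 1936 bits
compressed_size = n_symbols * avg_code_len = 121 * 9.26 = 1120.46 bits
ratio = original_size / compressed_size = 1936 / 1120.46 = 1.7279

Compression ratio = 1.7279


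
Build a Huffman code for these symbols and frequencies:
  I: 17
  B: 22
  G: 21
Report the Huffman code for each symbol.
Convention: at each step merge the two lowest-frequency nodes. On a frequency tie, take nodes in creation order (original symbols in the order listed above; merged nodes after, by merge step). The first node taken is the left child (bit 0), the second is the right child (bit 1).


Huffman tree construction:
Step 1: Merge I(17) + G(21) = 38
Step 2: Merge B(22) + (I+G)(38) = 60
Read each symbol's code off the tree from the root (left child = 0, right child = 1).

Codes:
  I: 10 (length 2)
  B: 0 (length 1)
  G: 11 (length 2)
Average code length: 98/60 = 1.6333 bits/symbol


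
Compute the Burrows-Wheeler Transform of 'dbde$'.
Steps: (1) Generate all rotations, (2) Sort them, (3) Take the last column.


Rotations (sorted):
  0: $dbde -> last char: e
  1: bde$d -> last char: d
  2: dbde$ -> last char: $
  3: de$db -> last char: b
  4: e$dbd -> last char: d


BWT = ed$bd


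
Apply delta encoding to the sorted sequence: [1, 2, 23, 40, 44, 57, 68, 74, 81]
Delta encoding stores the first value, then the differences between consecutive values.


First value: 1
Deltas:
  2 - 1 = 1
  23 - 2 = 21
  40 - 23 = 17
  44 - 40 = 4
  57 - 44 = 13
  68 - 57 = 11
  74 - 68 = 6
  81 - 74 = 7


Delta encoded: [1, 1, 21, 17, 4, 13, 11, 6, 7]


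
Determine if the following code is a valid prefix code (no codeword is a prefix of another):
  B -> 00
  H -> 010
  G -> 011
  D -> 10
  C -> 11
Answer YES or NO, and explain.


Checking each pair (does one codeword prefix another?):
  B='00' vs H='010': no prefix
  B='00' vs G='011': no prefix
  B='00' vs D='10': no prefix
  B='00' vs C='11': no prefix
  H='010' vs B='00': no prefix
  H='010' vs G='011': no prefix
  H='010' vs D='10': no prefix
  H='010' vs C='11': no prefix
  G='011' vs B='00': no prefix
  G='011' vs H='010': no prefix
  G='011' vs D='10': no prefix
  G='011' vs C='11': no prefix
  D='10' vs B='00': no prefix
  D='10' vs H='010': no prefix
  D='10' vs G='011': no prefix
  D='10' vs C='11': no prefix
  C='11' vs B='00': no prefix
  C='11' vs H='010': no prefix
  C='11' vs G='011': no prefix
  C='11' vs D='10': no prefix
No violation found over all pairs.

YES -- this is a valid prefix code. No codeword is a prefix of any other codeword.


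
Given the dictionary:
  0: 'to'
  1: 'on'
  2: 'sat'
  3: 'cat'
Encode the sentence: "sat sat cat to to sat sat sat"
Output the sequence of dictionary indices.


Look up each word in the dictionary:
  'sat' -> 2
  'sat' -> 2
  'cat' -> 3
  'to' -> 0
  'to' -> 0
  'sat' -> 2
  'sat' -> 2
  'sat' -> 2

Encoded: [2, 2, 3, 0, 0, 2, 2, 2]


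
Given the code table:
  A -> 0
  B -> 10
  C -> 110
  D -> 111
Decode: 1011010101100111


Decoding:
10 -> B
110 -> C
10 -> B
10 -> B
110 -> C
0 -> A
111 -> D


Result: BCBBCAD


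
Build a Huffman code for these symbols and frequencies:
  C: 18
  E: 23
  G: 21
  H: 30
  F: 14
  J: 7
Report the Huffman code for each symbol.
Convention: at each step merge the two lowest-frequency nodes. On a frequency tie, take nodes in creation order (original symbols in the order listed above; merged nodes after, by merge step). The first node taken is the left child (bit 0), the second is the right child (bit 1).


Huffman tree construction:
Step 1: Merge J(7) + F(14) = 21
Step 2: Merge C(18) + G(21) = 39
Step 3: Merge (J+F)(21) + E(23) = 44
Step 4: Merge H(30) + (C+G)(39) = 69
Step 5: Merge ((J+F)+E)(44) + (H+(C+G))(69) = 113
Read each symbol's code off the tree from the root (left child = 0, right child = 1).

Codes:
  C: 110 (length 3)
  E: 01 (length 2)
  G: 111 (length 3)
  H: 10 (length 2)
  F: 001 (length 3)
  J: 000 (length 3)
Average code length: 286/113 = 2.5310 bits/symbol


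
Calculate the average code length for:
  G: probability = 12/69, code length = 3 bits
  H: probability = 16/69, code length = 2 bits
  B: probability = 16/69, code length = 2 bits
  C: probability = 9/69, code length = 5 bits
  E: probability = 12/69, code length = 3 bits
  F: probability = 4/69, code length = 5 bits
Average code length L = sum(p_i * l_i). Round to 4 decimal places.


Weighted contributions p_i * l_i:
  G: (12/69) * 3 = 36/69
  H: (16/69) * 2 = 32/69
  B: (16/69) * 2 = 32/69
  C: (9/69) * 5 = 45/69
  E: (12/69) * 3 = 36/69
  F: (4/69) * 5 = 20/69
Sum = (36 + 32 + 32 + 45 + 36 + 20)/69 = 201/69

L = 201/69 = 2.9130 bits/symbol
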